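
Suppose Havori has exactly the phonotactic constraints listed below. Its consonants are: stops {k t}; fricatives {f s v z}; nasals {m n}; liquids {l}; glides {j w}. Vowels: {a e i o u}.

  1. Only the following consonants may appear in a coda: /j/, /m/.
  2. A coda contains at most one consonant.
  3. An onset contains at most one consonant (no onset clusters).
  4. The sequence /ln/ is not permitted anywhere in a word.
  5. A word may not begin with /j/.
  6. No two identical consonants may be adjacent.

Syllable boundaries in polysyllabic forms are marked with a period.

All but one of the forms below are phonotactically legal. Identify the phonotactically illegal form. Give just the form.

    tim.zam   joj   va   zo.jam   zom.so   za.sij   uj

joj

tim.zam — σ1 onset /t/, coda /m/ ok; σ2 onset /z/, coda /m/ ok → phonotactically legal
joj — violates constraint 5: word begins with /j/ → phonotactically illegal
va — σ1 onset /v/, coda /∅/ ok → phonotactically legal
zo.jam — σ1 onset /z/, coda /∅/ ok; σ2 onset /j/, coda /m/ ok → phonotactically legal
zom.so — σ1 onset /z/, coda /m/ ok; σ2 onset /s/, coda /∅/ ok → phonotactically legal
za.sij — σ1 onset /z/, coda /∅/ ok; σ2 onset /s/, coda /j/ ok → phonotactically legal
uj — σ1 onset /∅/, coda /j/ ok → phonotactically legal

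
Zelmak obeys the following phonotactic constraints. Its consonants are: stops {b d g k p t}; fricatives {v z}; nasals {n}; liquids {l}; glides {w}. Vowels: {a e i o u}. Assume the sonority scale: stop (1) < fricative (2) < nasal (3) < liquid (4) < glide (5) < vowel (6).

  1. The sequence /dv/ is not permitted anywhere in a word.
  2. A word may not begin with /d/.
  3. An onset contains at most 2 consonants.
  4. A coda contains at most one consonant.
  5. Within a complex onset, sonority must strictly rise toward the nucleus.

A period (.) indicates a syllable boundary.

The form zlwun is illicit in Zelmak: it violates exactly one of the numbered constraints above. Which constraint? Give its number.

zlwun: syllable 1 onset /zlw/ has 3 consonants (> 2).
This is a violation of constraint 3: "An onset contains at most 2 consonants."
The remaining constraints (1, 2, 4, 5) are satisfied.

3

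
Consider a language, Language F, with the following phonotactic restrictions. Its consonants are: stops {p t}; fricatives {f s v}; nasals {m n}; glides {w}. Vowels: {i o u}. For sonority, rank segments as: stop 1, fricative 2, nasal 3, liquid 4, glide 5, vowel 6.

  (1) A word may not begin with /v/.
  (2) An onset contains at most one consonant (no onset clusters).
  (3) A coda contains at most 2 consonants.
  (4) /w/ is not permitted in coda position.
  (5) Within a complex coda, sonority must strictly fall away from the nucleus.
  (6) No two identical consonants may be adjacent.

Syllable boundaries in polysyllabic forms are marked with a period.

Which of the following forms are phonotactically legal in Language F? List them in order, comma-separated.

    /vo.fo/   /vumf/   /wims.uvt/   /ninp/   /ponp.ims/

/vo.fo/ — violates constraint 1: word begins with /v/ → phonotactically illegal
/vumf/ — violates constraint 1: word begins with /v/ → phonotactically illegal
/wims.uvt/ — σ1 onset /w/, coda /ms/ (3→2 falls) ok; σ2 onset /∅/, coda /vt/ (2→1 falls) ok → phonotactically legal
/ninp/ — σ1 onset /n/, coda /np/ (3→1 falls) ok → phonotactically legal
/ponp.ims/ — σ1 onset /p/, coda /np/ (3→1 falls) ok; σ2 onset /∅/, coda /ms/ (3→2 falls) ok → phonotactically legal

/wims.uvt/, /ninp/, /ponp.ims/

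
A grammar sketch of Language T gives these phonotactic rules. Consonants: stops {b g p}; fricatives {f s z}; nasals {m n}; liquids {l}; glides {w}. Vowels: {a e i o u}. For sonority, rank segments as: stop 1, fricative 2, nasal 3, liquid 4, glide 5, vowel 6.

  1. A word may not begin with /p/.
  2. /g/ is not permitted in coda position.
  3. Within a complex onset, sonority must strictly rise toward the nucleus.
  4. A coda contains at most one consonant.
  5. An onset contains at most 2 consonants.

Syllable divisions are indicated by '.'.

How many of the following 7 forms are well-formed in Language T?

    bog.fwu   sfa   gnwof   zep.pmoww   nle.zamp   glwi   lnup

bog.fwu — violates constraint 2: syllable 1 coda contains /g/ → ill-formed
sfa — violates constraint 3: syllable 1 onset /sf/: /s/ (fricative, 2) → /f/ (fricative, 2) does not rise → ill-formed
gnwof — violates constraint 5: syllable 1 onset /gnw/ has 3 consonants (> 2) → ill-formed
zep.pmoww — violates constraint 4: syllable 2 coda /ww/ has 2 consonants (> 1) → ill-formed
nle.zamp — violates constraint 4: syllable 2 coda /mp/ has 2 consonants (> 1) → ill-formed
glwi — violates constraint 5: syllable 1 onset /glw/ has 3 consonants (> 2) → ill-formed
lnup — violates constraint 3: syllable 1 onset /ln/: /l/ (liquid, 4) → /n/ (nasal, 3) does not rise → ill-formed
No form is well-formed → 0.

0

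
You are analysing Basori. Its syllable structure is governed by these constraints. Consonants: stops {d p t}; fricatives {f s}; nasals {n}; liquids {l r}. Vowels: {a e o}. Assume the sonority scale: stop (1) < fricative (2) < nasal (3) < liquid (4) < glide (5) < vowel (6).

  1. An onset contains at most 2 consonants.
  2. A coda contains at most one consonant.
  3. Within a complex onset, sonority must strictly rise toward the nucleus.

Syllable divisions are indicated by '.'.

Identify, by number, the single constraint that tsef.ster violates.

3

tsef.ster: syllable 2 onset /st/: /s/ (fricative, 2) → /t/ (stop, 1) does not rise.
This is a violation of constraint 3: "Within a complex onset, sonority must strictly rise toward the nucleus."
The remaining constraints (1, 2) are satisfied.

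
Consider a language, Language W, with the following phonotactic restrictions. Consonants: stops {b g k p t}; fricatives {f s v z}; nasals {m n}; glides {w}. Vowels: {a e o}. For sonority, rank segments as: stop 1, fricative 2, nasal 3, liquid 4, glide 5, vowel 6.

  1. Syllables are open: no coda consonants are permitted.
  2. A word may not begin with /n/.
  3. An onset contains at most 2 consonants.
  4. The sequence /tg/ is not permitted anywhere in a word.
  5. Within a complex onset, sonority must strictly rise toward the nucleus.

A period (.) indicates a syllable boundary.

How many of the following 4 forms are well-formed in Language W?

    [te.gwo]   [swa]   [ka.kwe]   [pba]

3

[te.gwo] — σ1 onset /t/, coda /∅/ ok; σ2 onset /gw/ (1→5 rises), coda /∅/ ok → well-formed
[swa] — σ1 onset /sw/ (2→5 rises), coda /∅/ ok → well-formed
[ka.kwe] — σ1 onset /k/, coda /∅/ ok; σ2 onset /kw/ (1→5 rises), coda /∅/ ok → well-formed
[pba] — violates constraint 5: syllable 1 onset /pb/: /p/ (stop, 1) → /b/ (stop, 1) does not rise → ill-formed
Well-formed: [te.gwo], [swa], [ka.kwe] → 3.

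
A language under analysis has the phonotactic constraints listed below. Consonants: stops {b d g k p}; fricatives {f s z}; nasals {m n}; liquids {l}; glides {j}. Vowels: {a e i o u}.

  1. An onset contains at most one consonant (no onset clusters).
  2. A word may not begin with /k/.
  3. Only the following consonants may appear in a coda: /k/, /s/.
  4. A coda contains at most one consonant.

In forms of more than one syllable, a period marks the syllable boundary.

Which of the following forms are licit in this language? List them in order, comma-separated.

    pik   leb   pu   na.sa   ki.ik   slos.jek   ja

pik, pu, na.sa, ja

pik — σ1 onset /p/, coda /k/ ok → licit
leb — violates constraint 3: syllable 1 coda contains /b/, which is not a licensed coda consonant → illicit
pu — σ1 onset /p/, coda /∅/ ok → licit
na.sa — σ1 onset /n/, coda /∅/ ok; σ2 onset /s/, coda /∅/ ok → licit
ki.ik — violates constraint 2: word begins with /k/ → illicit
slos.jek — violates constraint 1: syllable 1 onset /sl/ has 2 consonants (> 1) → illicit
ja — σ1 onset /j/, coda /∅/ ok → licit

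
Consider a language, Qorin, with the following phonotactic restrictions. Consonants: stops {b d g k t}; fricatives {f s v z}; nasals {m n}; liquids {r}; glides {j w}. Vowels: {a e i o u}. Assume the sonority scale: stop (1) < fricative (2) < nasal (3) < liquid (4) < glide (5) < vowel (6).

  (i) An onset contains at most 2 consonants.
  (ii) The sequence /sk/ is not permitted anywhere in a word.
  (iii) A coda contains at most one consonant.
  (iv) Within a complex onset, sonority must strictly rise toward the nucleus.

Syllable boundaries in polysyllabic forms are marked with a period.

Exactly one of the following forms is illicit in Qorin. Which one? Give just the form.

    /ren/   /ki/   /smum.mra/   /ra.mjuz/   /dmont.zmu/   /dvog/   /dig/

/ren/ — σ1 onset /r/, coda /n/ ok → licit
/ki/ — σ1 onset /k/, coda /∅/ ok → licit
/smum.mra/ — σ1 onset /sm/ (2→3 rises), coda /m/ ok; σ2 onset /mr/ (3→4 rises), coda /∅/ ok → licit
/ra.mjuz/ — σ1 onset /r/, coda /∅/ ok; σ2 onset /mj/ (3→5 rises), coda /z/ ok → licit
/dmont.zmu/ — violates constraint (iii): syllable 1 coda /nt/ has 2 consonants (> 1) → illicit
/dvog/ — σ1 onset /dv/ (1→2 rises), coda /g/ ok → licit
/dig/ — σ1 onset /d/, coda /g/ ok → licit

/dmont.zmu/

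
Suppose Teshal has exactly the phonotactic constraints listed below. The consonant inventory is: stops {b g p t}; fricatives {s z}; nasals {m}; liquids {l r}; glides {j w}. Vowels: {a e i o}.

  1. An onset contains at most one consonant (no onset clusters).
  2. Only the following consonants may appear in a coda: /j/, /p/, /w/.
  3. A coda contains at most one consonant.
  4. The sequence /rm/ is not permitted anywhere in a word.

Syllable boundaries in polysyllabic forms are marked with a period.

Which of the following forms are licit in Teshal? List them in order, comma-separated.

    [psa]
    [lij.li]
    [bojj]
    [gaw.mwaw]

[lij.li]

[psa] — violates constraint 1: syllable 1 onset /ps/ has 2 consonants (> 1) → illicit
[lij.li] — σ1 onset /l/, coda /j/ ok; σ2 onset /l/, coda /∅/ ok → licit
[bojj] — violates constraint 3: syllable 1 coda /jj/ has 2 consonants (> 1) → illicit
[gaw.mwaw] — violates constraint 1: syllable 2 onset /mw/ has 2 consonants (> 1) → illicit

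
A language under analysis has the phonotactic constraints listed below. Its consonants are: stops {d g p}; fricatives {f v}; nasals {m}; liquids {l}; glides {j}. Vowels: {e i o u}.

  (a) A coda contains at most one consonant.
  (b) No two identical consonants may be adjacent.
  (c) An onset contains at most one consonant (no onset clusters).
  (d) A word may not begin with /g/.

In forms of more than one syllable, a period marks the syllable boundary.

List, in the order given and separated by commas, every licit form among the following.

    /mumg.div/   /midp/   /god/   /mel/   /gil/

/mel/

/mumg.div/ — violates constraint (a): syllable 1 coda /mg/ has 2 consonants (> 1) → illicit
/midp/ — violates constraint (a): syllable 1 coda /dp/ has 2 consonants (> 1) → illicit
/god/ — violates constraint (d): word begins with /g/ → illicit
/mel/ — σ1 onset /m/, coda /l/ ok → licit
/gil/ — violates constraint (d): word begins with /g/ → illicit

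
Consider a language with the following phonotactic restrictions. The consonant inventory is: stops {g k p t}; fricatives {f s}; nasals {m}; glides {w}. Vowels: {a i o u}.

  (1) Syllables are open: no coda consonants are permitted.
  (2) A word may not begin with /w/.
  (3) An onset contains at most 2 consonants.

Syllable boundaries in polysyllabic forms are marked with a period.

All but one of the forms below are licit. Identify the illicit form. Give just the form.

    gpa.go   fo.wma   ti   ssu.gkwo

ssu.gkwo

gpa.go — σ1 onset /gp/ (2C), coda /∅/ ok; σ2 onset /g/, coda /∅/ ok → licit
fo.wma — σ1 onset /f/, coda /∅/ ok; σ2 onset /wm/ (2C), coda /∅/ ok → licit
ti — σ1 onset /t/, coda /∅/ ok → licit
ssu.gkwo — violates constraint 3: syllable 2 onset /gkw/ has 3 consonants (> 2) → illicit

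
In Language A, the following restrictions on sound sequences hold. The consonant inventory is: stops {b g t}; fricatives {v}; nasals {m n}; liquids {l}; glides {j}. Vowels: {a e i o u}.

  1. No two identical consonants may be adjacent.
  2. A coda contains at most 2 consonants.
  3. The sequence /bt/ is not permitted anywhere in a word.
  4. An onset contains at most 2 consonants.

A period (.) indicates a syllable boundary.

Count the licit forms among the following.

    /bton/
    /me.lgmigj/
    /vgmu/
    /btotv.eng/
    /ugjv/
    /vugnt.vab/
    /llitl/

0

/bton/ — violates constraint 3: contains banned sequence /bt/ → illicit
/me.lgmigj/ — violates constraint 4: syllable 2 onset /lgm/ has 3 consonants (> 2) → illicit
/vgmu/ — violates constraint 4: syllable 1 onset /vgm/ has 3 consonants (> 2) → illicit
/btotv.eng/ — violates constraint 3: contains banned sequence /bt/ → illicit
/ugjv/ — violates constraint 2: syllable 1 coda /gjv/ has 3 consonants (> 2) → illicit
/vugnt.vab/ — violates constraint 2: syllable 1 coda /gnt/ has 3 consonants (> 2) → illicit
/llitl/ — violates constraint 1: adjacent identical consonants /ll/ → illicit
No form is licit → 0.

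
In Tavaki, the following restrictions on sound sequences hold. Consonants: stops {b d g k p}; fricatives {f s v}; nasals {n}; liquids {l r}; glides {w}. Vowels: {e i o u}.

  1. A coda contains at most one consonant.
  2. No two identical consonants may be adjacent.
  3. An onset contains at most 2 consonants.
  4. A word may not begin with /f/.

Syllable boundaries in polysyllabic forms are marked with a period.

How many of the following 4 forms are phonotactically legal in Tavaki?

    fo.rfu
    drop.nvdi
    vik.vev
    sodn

fo.rfu — violates constraint 4: word begins with /f/ → phonotactically illegal
drop.nvdi — violates constraint 3: syllable 2 onset /nvd/ has 3 consonants (> 2) → phonotactically illegal
vik.vev — σ1 onset /v/, coda /k/ ok; σ2 onset /v/, coda /v/ ok → phonotactically legal
sodn — violates constraint 1: syllable 1 coda /dn/ has 2 consonants (> 1) → phonotactically illegal
Phonotactically legal: vik.vev → 1.

1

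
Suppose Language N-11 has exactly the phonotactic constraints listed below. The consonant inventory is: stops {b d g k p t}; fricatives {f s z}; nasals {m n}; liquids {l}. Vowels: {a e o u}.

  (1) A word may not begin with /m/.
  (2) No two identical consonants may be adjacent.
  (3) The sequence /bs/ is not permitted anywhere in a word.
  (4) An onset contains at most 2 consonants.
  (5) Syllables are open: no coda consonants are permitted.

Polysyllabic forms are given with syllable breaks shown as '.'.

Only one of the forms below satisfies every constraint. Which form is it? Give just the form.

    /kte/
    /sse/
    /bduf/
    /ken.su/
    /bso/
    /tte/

/kte/

/kte/ — σ1 onset /kt/ (2C), coda /∅/ ok → well-formed
/sse/ — violates constraint 2: adjacent identical consonants /ss/ → ill-formed
/bduf/ — violates constraint 5: syllable 1 coda /f/ has 1 consonant (> 0) → ill-formed
/ken.su/ — violates constraint 5: syllable 1 coda /n/ has 1 consonant (> 0) → ill-formed
/bso/ — violates constraint 3: contains banned sequence /bs/ → ill-formed
/tte/ — violates constraint 2: adjacent identical consonants /tt/ → ill-formed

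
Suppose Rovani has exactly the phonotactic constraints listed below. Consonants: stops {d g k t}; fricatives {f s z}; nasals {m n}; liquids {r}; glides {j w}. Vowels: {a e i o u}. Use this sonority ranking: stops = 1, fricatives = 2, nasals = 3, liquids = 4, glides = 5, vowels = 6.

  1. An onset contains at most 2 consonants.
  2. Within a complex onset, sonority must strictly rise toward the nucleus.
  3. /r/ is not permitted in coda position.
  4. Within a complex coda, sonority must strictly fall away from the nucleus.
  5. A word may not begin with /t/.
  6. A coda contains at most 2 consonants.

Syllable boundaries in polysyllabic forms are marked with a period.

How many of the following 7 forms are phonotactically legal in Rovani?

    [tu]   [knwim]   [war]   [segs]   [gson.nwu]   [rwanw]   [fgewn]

1

[tu] — violates constraint 5: word begins with /t/ → phonotactically illegal
[knwim] — violates constraint 1: syllable 1 onset /knw/ has 3 consonants (> 2) → phonotactically illegal
[war] — violates constraint 3: syllable 1 coda contains /r/ → phonotactically illegal
[segs] — violates constraint 4: syllable 1 coda /gs/: /g/ (stop, 1) → /s/ (fricative, 2) does not fall → phonotactically illegal
[gson.nwu] — σ1 onset /gs/ (1→2 rises), coda /n/ ok; σ2 onset /nw/ (3→5 rises), coda /∅/ ok → phonotactically legal
[rwanw] — violates constraint 4: syllable 1 coda /nw/: /n/ (nasal, 3) → /w/ (glide, 5) does not fall → phonotactically illegal
[fgewn] — violates constraint 2: syllable 1 onset /fg/: /f/ (fricative, 2) → /g/ (stop, 1) does not rise → phonotactically illegal
Phonotactically legal: [gson.nwu] → 1.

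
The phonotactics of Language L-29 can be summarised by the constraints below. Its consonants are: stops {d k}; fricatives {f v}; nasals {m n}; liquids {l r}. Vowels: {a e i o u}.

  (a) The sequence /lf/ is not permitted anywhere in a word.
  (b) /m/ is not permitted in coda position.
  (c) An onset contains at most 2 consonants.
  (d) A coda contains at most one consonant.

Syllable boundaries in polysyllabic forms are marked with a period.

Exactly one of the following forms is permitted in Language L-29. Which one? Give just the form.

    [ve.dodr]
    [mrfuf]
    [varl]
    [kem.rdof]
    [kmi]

[ve.dodr] — violates constraint (d): syllable 2 coda /dr/ has 2 consonants (> 1) → not permitted
[mrfuf] — violates constraint (c): syllable 1 onset /mrf/ has 3 consonants (> 2) → not permitted
[varl] — violates constraint (d): syllable 1 coda /rl/ has 2 consonants (> 1) → not permitted
[kem.rdof] — violates constraint (b): syllable 1 coda contains /m/ → not permitted
[kmi] — σ1 onset /km/ (2C), coda /∅/ ok → permitted

[kmi]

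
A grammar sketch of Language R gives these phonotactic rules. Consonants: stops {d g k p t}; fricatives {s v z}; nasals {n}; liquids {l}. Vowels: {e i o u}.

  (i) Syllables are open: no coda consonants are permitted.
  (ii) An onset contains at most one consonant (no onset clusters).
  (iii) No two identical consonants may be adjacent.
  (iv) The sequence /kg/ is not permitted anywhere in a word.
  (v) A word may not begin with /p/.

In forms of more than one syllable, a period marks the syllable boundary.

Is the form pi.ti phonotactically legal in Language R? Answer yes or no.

pi.ti — violates constraint (v): word begins with /p/ → phonotactically illegal

no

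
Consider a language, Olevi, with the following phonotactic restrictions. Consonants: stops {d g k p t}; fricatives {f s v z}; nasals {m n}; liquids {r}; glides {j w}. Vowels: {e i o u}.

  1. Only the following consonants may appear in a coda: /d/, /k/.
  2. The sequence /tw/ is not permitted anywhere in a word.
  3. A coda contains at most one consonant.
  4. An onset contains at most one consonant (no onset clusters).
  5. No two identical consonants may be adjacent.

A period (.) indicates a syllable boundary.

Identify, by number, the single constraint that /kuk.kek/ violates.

/kuk.kek/: adjacent identical consonants /kk/.
This is a violation of constraint 5: "No two identical consonants may be adjacent."
The remaining constraints (1, 2, 3, 4) are satisfied.

5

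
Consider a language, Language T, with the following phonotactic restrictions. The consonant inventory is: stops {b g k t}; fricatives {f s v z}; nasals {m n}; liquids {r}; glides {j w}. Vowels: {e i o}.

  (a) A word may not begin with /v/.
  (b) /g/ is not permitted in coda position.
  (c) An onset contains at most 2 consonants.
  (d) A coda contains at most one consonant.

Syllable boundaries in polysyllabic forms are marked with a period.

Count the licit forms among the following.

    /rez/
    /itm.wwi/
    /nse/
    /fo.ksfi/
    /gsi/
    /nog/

3

/rez/ — σ1 onset /r/, coda /z/ ok → licit
/itm.wwi/ — violates constraint (d): syllable 1 coda /tm/ has 2 consonants (> 1) → illicit
/nse/ — σ1 onset /ns/ (2C), coda /∅/ ok → licit
/fo.ksfi/ — violates constraint (c): syllable 2 onset /ksf/ has 3 consonants (> 2) → illicit
/gsi/ — σ1 onset /gs/ (2C), coda /∅/ ok → licit
/nog/ — violates constraint (b): syllable 1 coda contains /g/ → illicit
Licit: /rez/, /nse/, /gsi/ → 3.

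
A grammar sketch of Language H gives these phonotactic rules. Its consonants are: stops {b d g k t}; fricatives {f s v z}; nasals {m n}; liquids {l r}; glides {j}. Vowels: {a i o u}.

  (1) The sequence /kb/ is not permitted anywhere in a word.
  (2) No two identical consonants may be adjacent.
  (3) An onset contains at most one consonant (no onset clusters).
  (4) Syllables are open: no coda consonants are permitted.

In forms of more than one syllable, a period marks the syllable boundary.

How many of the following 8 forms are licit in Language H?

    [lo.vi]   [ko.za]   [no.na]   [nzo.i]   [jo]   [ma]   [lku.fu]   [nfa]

[lo.vi] — σ1 onset /l/, coda /∅/ ok; σ2 onset /v/, coda /∅/ ok → licit
[ko.za] — σ1 onset /k/, coda /∅/ ok; σ2 onset /z/, coda /∅/ ok → licit
[no.na] — σ1 onset /n/, coda /∅/ ok; σ2 onset /n/, coda /∅/ ok → licit
[nzo.i] — violates constraint 3: syllable 1 onset /nz/ has 2 consonants (> 1) → illicit
[jo] — σ1 onset /j/, coda /∅/ ok → licit
[ma] — σ1 onset /m/, coda /∅/ ok → licit
[lku.fu] — violates constraint 3: syllable 1 onset /lk/ has 2 consonants (> 1) → illicit
[nfa] — violates constraint 3: syllable 1 onset /nf/ has 2 consonants (> 1) → illicit
Licit: [lo.vi], [ko.za], [no.na], [jo], [ma] → 5.

5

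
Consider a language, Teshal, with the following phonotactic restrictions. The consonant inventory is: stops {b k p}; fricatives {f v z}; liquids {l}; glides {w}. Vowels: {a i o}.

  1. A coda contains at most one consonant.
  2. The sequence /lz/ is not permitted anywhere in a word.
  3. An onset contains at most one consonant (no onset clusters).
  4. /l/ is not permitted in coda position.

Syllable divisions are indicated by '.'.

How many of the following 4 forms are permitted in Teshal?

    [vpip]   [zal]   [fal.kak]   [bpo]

0

[vpip] — violates constraint 3: syllable 1 onset /vp/ has 2 consonants (> 1) → not permitted
[zal] — violates constraint 4: syllable 1 coda contains /l/ → not permitted
[fal.kak] — violates constraint 4: syllable 1 coda contains /l/ → not permitted
[bpo] — violates constraint 3: syllable 1 onset /bp/ has 2 consonants (> 1) → not permitted
No form is permitted → 0.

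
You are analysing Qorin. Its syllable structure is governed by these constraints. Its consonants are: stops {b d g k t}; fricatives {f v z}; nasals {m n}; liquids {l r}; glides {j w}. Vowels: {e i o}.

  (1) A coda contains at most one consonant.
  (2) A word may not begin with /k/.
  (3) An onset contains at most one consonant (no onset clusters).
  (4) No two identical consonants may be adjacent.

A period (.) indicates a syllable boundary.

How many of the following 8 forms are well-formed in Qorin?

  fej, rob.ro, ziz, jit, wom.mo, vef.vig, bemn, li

fej — σ1 onset /f/, coda /j/ ok → well-formed
rob.ro — σ1 onset /r/, coda /b/ ok; σ2 onset /r/, coda /∅/ ok → well-formed
ziz — σ1 onset /z/, coda /z/ ok → well-formed
jit — σ1 onset /j/, coda /t/ ok → well-formed
wom.mo — violates constraint 4: adjacent identical consonants /mm/ → ill-formed
vef.vig — σ1 onset /v/, coda /f/ ok; σ2 onset /v/, coda /g/ ok → well-formed
bemn — violates constraint 1: syllable 1 coda /mn/ has 2 consonants (> 1) → ill-formed
li — σ1 onset /l/, coda /∅/ ok → well-formed
Well-formed: fej, rob.ro, ziz, jit, vef.vig, li → 6.

6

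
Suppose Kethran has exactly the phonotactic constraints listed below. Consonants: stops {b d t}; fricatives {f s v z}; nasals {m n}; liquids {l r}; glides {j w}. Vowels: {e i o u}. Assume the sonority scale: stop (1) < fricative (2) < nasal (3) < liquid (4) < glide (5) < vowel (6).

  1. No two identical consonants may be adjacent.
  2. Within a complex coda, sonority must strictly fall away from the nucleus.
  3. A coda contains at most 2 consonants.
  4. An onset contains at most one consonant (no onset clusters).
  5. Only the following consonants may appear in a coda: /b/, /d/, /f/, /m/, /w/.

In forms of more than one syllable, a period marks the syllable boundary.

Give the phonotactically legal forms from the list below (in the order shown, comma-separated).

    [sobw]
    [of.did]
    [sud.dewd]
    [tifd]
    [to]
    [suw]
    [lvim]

[of.did], [tifd], [to], [suw]

[sobw] — violates constraint 2: syllable 1 coda /bw/: /b/ (stop, 1) → /w/ (glide, 5) does not fall → phonotactically illegal
[of.did] — σ1 onset /∅/, coda /f/ ok; σ2 onset /d/, coda /d/ ok → phonotactically legal
[sud.dewd] — violates constraint 1: adjacent identical consonants /dd/ → phonotactically illegal
[tifd] — σ1 onset /t/, coda /fd/ (2→1 falls) ok → phonotactically legal
[to] — σ1 onset /t/, coda /∅/ ok → phonotactically legal
[suw] — σ1 onset /s/, coda /w/ ok → phonotactically legal
[lvim] — violates constraint 4: syllable 1 onset /lv/ has 2 consonants (> 1) → phonotactically illegal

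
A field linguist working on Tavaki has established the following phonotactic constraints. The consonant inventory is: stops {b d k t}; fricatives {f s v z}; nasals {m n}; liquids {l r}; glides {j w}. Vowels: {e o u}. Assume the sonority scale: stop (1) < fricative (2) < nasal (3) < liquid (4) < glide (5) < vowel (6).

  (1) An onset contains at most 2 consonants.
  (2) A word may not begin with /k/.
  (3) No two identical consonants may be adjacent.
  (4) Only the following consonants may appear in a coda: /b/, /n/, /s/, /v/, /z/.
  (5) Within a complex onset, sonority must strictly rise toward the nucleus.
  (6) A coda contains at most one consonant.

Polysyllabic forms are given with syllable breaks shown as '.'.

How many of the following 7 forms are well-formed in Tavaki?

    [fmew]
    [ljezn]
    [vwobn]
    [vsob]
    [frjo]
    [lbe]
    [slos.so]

0

[fmew] — violates constraint 4: syllable 1 coda contains /w/, which is not a licensed coda consonant → ill-formed
[ljezn] — violates constraint 6: syllable 1 coda /zn/ has 2 consonants (> 1) → ill-formed
[vwobn] — violates constraint 6: syllable 1 coda /bn/ has 2 consonants (> 1) → ill-formed
[vsob] — violates constraint 5: syllable 1 onset /vs/: /v/ (fricative, 2) → /s/ (fricative, 2) does not rise → ill-formed
[frjo] — violates constraint 1: syllable 1 onset /frj/ has 3 consonants (> 2) → ill-formed
[lbe] — violates constraint 5: syllable 1 onset /lb/: /l/ (liquid, 4) → /b/ (stop, 1) does not rise → ill-formed
[slos.so] — violates constraint 3: adjacent identical consonants /ss/ → ill-formed
No form is well-formed → 0.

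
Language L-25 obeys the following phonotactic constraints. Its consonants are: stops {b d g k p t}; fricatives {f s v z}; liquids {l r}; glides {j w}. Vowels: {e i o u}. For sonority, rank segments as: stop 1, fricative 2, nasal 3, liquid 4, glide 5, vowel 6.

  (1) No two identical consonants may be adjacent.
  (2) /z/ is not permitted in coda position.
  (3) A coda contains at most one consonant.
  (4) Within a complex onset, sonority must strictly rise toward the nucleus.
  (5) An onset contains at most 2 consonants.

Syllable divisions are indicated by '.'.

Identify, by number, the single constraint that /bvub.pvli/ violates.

/bvub.pvli/: syllable 2 onset /pvl/ has 3 consonants (> 2).
This is a violation of constraint 5: "An onset contains at most 2 consonants."
The remaining constraints (1, 2, 3, 4) are satisfied.

5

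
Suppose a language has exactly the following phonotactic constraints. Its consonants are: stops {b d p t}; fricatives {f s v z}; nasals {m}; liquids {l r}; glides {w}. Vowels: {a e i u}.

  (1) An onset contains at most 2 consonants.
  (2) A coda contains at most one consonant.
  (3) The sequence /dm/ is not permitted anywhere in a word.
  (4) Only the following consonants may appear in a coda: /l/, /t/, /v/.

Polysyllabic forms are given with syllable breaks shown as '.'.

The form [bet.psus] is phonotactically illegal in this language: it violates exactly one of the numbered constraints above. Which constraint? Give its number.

[bet.psus]: syllable 2 coda contains /s/, which is not a licensed coda consonant.
This is a violation of constraint 4: "Only the following consonants may appear in a coda: /l/, /t/, /v/."
The remaining constraints (1, 2, 3) are satisfied.

4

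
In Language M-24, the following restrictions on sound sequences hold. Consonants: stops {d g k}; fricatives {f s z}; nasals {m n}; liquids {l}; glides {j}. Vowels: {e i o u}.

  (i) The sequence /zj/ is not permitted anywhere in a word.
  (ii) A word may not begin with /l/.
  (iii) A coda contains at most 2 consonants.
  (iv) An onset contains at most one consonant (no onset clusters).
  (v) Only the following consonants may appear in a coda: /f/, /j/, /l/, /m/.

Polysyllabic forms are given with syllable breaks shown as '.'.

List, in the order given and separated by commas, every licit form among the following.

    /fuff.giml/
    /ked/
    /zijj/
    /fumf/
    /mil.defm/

/fuff.giml/, /zijj/, /fumf/, /mil.defm/

/fuff.giml/ — σ1 onset /f/, coda /ff/ (2C) ok; σ2 onset /g/, coda /ml/ (2C) ok → licit
/ked/ — violates constraint (v): syllable 1 coda contains /d/, which is not a licensed coda consonant → illicit
/zijj/ — σ1 onset /z/, coda /jj/ (2C) ok → licit
/fumf/ — σ1 onset /f/, coda /mf/ (2C) ok → licit
/mil.defm/ — σ1 onset /m/, coda /l/ ok; σ2 onset /d/, coda /fm/ (2C) ok → licit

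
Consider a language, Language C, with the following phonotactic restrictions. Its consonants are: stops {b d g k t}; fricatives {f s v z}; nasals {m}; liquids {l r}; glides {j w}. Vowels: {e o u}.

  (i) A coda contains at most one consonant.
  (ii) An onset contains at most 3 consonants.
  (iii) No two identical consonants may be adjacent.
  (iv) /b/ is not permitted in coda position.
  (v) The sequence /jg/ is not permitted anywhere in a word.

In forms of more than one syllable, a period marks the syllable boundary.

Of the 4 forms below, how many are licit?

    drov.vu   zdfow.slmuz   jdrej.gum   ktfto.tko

drov.vu — violates constraint (iii): adjacent identical consonants /vv/ → illicit
zdfow.slmuz — σ1 onset /zdf/ (3C), coda /w/ ok; σ2 onset /slm/ (3C), coda /z/ ok → licit
jdrej.gum — violates constraint (v): contains banned sequence /jg/ → illicit
ktfto.tko — violates constraint (ii): syllable 1 onset /ktft/ has 4 consonants (> 3) → illicit
Licit: zdfow.slmuz → 1.

1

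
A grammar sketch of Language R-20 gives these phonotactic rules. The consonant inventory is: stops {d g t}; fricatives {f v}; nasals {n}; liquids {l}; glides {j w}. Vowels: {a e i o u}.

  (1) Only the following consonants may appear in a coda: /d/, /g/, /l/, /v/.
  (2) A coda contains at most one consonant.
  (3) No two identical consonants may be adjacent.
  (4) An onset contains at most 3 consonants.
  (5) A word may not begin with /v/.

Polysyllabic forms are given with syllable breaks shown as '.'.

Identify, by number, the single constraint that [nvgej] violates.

1

[nvgej]: syllable 1 coda contains /j/, which is not a licensed coda consonant.
This is a violation of constraint 1: "Only the following consonants may appear in a coda: /d/, /g/, /l/, /v/."
The remaining constraints (2, 3, 4, 5) are satisfied.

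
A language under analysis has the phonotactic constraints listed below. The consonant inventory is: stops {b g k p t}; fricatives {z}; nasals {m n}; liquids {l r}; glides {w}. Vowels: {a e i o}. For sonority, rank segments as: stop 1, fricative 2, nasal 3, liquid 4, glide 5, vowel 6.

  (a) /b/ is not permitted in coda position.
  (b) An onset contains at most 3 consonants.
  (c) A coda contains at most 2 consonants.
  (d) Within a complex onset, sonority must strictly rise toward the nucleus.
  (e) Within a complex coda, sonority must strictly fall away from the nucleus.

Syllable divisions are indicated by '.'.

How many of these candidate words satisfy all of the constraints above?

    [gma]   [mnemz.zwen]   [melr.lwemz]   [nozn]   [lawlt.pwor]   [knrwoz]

[gma] — σ1 onset /gm/ (1→3 rises), coda /∅/ ok → permitted
[mnemz.zwen] — violates constraint (d): syllable 1 onset /mn/: /m/ (nasal, 3) → /n/ (nasal, 3) does not rise → not permitted
[melr.lwemz] — violates constraint (e): syllable 1 coda /lr/: /l/ (liquid, 4) → /r/ (liquid, 4) does not fall → not permitted
[nozn] — violates constraint (e): syllable 1 coda /zn/: /z/ (fricative, 2) → /n/ (nasal, 3) does not fall → not permitted
[lawlt.pwor] — violates constraint (c): syllable 1 coda /wlt/ has 3 consonants (> 2) → not permitted
[knrwoz] — violates constraint (b): syllable 1 onset /knrw/ has 4 consonants (> 3) → not permitted
Permitted: [gma] → 1.

1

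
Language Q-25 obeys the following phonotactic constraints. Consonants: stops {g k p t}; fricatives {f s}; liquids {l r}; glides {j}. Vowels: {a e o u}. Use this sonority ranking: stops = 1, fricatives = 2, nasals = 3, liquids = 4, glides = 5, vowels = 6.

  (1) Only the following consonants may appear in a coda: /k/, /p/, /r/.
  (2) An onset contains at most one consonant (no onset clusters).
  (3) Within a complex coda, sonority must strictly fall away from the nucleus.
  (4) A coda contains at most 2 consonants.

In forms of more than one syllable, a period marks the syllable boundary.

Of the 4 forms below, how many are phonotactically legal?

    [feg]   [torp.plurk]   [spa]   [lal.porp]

0

[feg] — violates constraint 1: syllable 1 coda contains /g/, which is not a licensed coda consonant → phonotactically illegal
[torp.plurk] — violates constraint 2: syllable 2 onset /pl/ has 2 consonants (> 1) → phonotactically illegal
[spa] — violates constraint 2: syllable 1 onset /sp/ has 2 consonants (> 1) → phonotactically illegal
[lal.porp] — violates constraint 1: syllable 1 coda contains /l/, which is not a licensed coda consonant → phonotactically illegal
No form is phonotactically legal → 0.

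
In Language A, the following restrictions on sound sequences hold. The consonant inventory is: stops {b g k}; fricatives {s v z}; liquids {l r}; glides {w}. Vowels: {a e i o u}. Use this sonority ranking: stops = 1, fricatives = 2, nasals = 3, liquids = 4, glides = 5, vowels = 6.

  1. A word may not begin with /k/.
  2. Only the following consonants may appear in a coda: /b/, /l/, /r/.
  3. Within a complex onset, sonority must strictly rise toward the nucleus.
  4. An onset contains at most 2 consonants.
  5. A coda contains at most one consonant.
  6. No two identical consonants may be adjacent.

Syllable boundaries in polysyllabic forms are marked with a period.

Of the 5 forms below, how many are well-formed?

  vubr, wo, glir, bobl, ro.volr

vubr — violates constraint 5: syllable 1 coda /br/ has 2 consonants (> 1) → ill-formed
wo — σ1 onset /w/, coda /∅/ ok → well-formed
glir — σ1 onset /gl/ (1→4 rises), coda /r/ ok → well-formed
bobl — violates constraint 5: syllable 1 coda /bl/ has 2 consonants (> 1) → ill-formed
ro.volr — violates constraint 5: syllable 2 coda /lr/ has 2 consonants (> 1) → ill-formed
Well-formed: wo, glir → 2.

2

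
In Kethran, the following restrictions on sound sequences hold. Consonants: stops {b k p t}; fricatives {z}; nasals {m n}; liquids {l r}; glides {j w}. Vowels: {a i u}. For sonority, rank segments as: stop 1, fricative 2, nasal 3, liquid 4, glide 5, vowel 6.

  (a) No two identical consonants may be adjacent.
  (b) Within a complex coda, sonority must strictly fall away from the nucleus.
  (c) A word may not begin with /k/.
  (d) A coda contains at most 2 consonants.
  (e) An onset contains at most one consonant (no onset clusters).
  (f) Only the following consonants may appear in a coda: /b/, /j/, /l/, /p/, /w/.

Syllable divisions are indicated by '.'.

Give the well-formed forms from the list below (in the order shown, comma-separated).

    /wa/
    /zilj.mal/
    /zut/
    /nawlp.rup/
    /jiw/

/wa/, /jiw/

/wa/ — σ1 onset /w/, coda /∅/ ok → well-formed
/zilj.mal/ — violates constraint (b): syllable 1 coda /lj/: /l/ (liquid, 4) → /j/ (glide, 5) does not fall → ill-formed
/zut/ — violates constraint (f): syllable 1 coda contains /t/, which is not a licensed coda consonant → ill-formed
/nawlp.rup/ — violates constraint (d): syllable 1 coda /wlp/ has 3 consonants (> 2) → ill-formed
/jiw/ — σ1 onset /j/, coda /w/ ok → well-formed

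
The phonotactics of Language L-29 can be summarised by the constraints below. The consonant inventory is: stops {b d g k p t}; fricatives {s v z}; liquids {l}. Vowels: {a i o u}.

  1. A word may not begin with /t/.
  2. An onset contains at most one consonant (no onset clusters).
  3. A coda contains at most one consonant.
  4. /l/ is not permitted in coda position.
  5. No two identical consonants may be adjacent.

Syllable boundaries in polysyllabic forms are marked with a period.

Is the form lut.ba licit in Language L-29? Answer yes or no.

lut.ba — σ1 onset /l/, coda /t/ ok; σ2 onset /b/, coda /∅/ ok → licit

yes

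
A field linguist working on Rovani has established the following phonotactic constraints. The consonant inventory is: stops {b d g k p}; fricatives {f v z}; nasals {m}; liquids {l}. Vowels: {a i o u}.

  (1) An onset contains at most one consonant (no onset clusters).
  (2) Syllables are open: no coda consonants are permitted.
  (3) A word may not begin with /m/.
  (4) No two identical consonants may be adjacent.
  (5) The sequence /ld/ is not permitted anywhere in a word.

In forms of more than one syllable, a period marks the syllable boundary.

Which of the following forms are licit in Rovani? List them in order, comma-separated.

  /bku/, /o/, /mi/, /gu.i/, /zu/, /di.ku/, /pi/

/bku/ — violates constraint 1: syllable 1 onset /bk/ has 2 consonants (> 1) → illicit
/o/ — σ1 onset /∅/, coda /∅/ ok → licit
/mi/ — violates constraint 3: word begins with /m/ → illicit
/gu.i/ — σ1 onset /g/, coda /∅/ ok; σ2 onset /∅/, coda /∅/ ok → licit
/zu/ — σ1 onset /z/, coda /∅/ ok → licit
/di.ku/ — σ1 onset /d/, coda /∅/ ok; σ2 onset /k/, coda /∅/ ok → licit
/pi/ — σ1 onset /p/, coda /∅/ ok → licit

/o/, /gu.i/, /zu/, /di.ku/, /pi/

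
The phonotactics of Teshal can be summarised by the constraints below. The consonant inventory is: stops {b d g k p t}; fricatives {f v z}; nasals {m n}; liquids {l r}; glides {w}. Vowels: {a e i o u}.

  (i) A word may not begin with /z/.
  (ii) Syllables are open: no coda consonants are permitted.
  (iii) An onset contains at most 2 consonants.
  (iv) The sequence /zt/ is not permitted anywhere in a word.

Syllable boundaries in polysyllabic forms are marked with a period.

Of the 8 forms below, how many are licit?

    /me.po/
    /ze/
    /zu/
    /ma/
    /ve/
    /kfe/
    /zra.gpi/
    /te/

/me.po/ — σ1 onset /m/, coda /∅/ ok; σ2 onset /p/, coda /∅/ ok → licit
/ze/ — violates constraint (i): word begins with /z/ → illicit
/zu/ — violates constraint (i): word begins with /z/ → illicit
/ma/ — σ1 onset /m/, coda /∅/ ok → licit
/ve/ — σ1 onset /v/, coda /∅/ ok → licit
/kfe/ — σ1 onset /kf/ (2C), coda /∅/ ok → licit
/zra.gpi/ — violates constraint (i): word begins with /z/ → illicit
/te/ — σ1 onset /t/, coda /∅/ ok → licit
Licit: /me.po/, /ma/, /ve/, /kfe/, /te/ → 5.

5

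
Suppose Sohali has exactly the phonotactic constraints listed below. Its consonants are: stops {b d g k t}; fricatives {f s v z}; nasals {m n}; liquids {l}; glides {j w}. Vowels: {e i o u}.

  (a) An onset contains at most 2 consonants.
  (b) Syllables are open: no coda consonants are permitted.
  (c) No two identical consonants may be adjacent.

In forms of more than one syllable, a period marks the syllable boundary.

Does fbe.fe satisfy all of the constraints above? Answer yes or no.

yes

fbe.fe — σ1 onset /fb/ (2C), coda /∅/ ok; σ2 onset /f/, coda /∅/ ok → phonotactically legal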